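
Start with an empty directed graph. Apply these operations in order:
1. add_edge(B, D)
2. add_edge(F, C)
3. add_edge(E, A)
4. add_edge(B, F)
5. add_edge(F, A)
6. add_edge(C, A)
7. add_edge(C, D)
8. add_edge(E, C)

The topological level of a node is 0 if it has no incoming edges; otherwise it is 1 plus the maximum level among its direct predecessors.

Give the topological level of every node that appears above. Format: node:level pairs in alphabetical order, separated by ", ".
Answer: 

Answer: A:3, B:0, C:2, D:3, E:0, F:1

Derivation:
Op 1: add_edge(B, D). Edges now: 1
Op 2: add_edge(F, C). Edges now: 2
Op 3: add_edge(E, A). Edges now: 3
Op 4: add_edge(B, F). Edges now: 4
Op 5: add_edge(F, A). Edges now: 5
Op 6: add_edge(C, A). Edges now: 6
Op 7: add_edge(C, D). Edges now: 7
Op 8: add_edge(E, C). Edges now: 8
Compute levels (Kahn BFS):
  sources (in-degree 0): B, E
  process B: level=0
    B->D: in-degree(D)=1, level(D)>=1
    B->F: in-degree(F)=0, level(F)=1, enqueue
  process E: level=0
    E->A: in-degree(A)=2, level(A)>=1
    E->C: in-degree(C)=1, level(C)>=1
  process F: level=1
    F->A: in-degree(A)=1, level(A)>=2
    F->C: in-degree(C)=0, level(C)=2, enqueue
  process C: level=2
    C->A: in-degree(A)=0, level(A)=3, enqueue
    C->D: in-degree(D)=0, level(D)=3, enqueue
  process A: level=3
  process D: level=3
All levels: A:3, B:0, C:2, D:3, E:0, F:1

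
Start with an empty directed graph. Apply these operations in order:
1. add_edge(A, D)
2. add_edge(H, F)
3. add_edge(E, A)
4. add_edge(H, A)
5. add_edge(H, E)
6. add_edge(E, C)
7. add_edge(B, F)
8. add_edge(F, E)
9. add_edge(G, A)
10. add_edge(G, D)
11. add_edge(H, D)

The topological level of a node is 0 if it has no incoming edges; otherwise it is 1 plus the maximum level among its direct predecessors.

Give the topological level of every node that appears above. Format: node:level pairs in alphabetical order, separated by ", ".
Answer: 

Op 1: add_edge(A, D). Edges now: 1
Op 2: add_edge(H, F). Edges now: 2
Op 3: add_edge(E, A). Edges now: 3
Op 4: add_edge(H, A). Edges now: 4
Op 5: add_edge(H, E). Edges now: 5
Op 6: add_edge(E, C). Edges now: 6
Op 7: add_edge(B, F). Edges now: 7
Op 8: add_edge(F, E). Edges now: 8
Op 9: add_edge(G, A). Edges now: 9
Op 10: add_edge(G, D). Edges now: 10
Op 11: add_edge(H, D). Edges now: 11
Compute levels (Kahn BFS):
  sources (in-degree 0): B, G, H
  process B: level=0
    B->F: in-degree(F)=1, level(F)>=1
  process G: level=0
    G->A: in-degree(A)=2, level(A)>=1
    G->D: in-degree(D)=2, level(D)>=1
  process H: level=0
    H->A: in-degree(A)=1, level(A)>=1
    H->D: in-degree(D)=1, level(D)>=1
    H->E: in-degree(E)=1, level(E)>=1
    H->F: in-degree(F)=0, level(F)=1, enqueue
  process F: level=1
    F->E: in-degree(E)=0, level(E)=2, enqueue
  process E: level=2
    E->A: in-degree(A)=0, level(A)=3, enqueue
    E->C: in-degree(C)=0, level(C)=3, enqueue
  process A: level=3
    A->D: in-degree(D)=0, level(D)=4, enqueue
  process C: level=3
  process D: level=4
All levels: A:3, B:0, C:3, D:4, E:2, F:1, G:0, H:0

Answer: A:3, B:0, C:3, D:4, E:2, F:1, G:0, H:0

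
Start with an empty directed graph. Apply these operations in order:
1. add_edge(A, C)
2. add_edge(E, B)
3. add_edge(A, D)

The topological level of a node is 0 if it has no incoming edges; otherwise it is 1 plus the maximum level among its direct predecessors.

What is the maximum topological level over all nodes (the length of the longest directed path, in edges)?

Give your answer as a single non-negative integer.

Op 1: add_edge(A, C). Edges now: 1
Op 2: add_edge(E, B). Edges now: 2
Op 3: add_edge(A, D). Edges now: 3
Compute levels (Kahn BFS):
  sources (in-degree 0): A, E
  process A: level=0
    A->C: in-degree(C)=0, level(C)=1, enqueue
    A->D: in-degree(D)=0, level(D)=1, enqueue
  process E: level=0
    E->B: in-degree(B)=0, level(B)=1, enqueue
  process C: level=1
  process D: level=1
  process B: level=1
All levels: A:0, B:1, C:1, D:1, E:0
max level = 1

Answer: 1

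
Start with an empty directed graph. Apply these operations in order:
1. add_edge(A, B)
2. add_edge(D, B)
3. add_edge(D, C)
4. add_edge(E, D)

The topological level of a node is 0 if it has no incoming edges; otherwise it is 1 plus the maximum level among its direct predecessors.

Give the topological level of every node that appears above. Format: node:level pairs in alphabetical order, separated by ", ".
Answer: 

Op 1: add_edge(A, B). Edges now: 1
Op 2: add_edge(D, B). Edges now: 2
Op 3: add_edge(D, C). Edges now: 3
Op 4: add_edge(E, D). Edges now: 4
Compute levels (Kahn BFS):
  sources (in-degree 0): A, E
  process A: level=0
    A->B: in-degree(B)=1, level(B)>=1
  process E: level=0
    E->D: in-degree(D)=0, level(D)=1, enqueue
  process D: level=1
    D->B: in-degree(B)=0, level(B)=2, enqueue
    D->C: in-degree(C)=0, level(C)=2, enqueue
  process B: level=2
  process C: level=2
All levels: A:0, B:2, C:2, D:1, E:0

Answer: A:0, B:2, C:2, D:1, E:0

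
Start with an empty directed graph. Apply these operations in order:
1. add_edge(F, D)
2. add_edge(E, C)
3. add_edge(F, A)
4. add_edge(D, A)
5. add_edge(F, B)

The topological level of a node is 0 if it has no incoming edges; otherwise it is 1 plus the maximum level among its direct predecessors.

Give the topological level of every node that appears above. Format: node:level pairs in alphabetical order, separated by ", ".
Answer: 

Op 1: add_edge(F, D). Edges now: 1
Op 2: add_edge(E, C). Edges now: 2
Op 3: add_edge(F, A). Edges now: 3
Op 4: add_edge(D, A). Edges now: 4
Op 5: add_edge(F, B). Edges now: 5
Compute levels (Kahn BFS):
  sources (in-degree 0): E, F
  process E: level=0
    E->C: in-degree(C)=0, level(C)=1, enqueue
  process F: level=0
    F->A: in-degree(A)=1, level(A)>=1
    F->B: in-degree(B)=0, level(B)=1, enqueue
    F->D: in-degree(D)=0, level(D)=1, enqueue
  process C: level=1
  process B: level=1
  process D: level=1
    D->A: in-degree(A)=0, level(A)=2, enqueue
  process A: level=2
All levels: A:2, B:1, C:1, D:1, E:0, F:0

Answer: A:2, B:1, C:1, D:1, E:0, F:0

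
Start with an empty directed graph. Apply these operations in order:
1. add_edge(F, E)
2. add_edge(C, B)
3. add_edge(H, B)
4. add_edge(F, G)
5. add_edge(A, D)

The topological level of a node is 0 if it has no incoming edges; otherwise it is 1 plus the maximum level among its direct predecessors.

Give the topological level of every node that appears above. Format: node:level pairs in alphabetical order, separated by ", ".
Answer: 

Answer: A:0, B:1, C:0, D:1, E:1, F:0, G:1, H:0

Derivation:
Op 1: add_edge(F, E). Edges now: 1
Op 2: add_edge(C, B). Edges now: 2
Op 3: add_edge(H, B). Edges now: 3
Op 4: add_edge(F, G). Edges now: 4
Op 5: add_edge(A, D). Edges now: 5
Compute levels (Kahn BFS):
  sources (in-degree 0): A, C, F, H
  process A: level=0
    A->D: in-degree(D)=0, level(D)=1, enqueue
  process C: level=0
    C->B: in-degree(B)=1, level(B)>=1
  process F: level=0
    F->E: in-degree(E)=0, level(E)=1, enqueue
    F->G: in-degree(G)=0, level(G)=1, enqueue
  process H: level=0
    H->B: in-degree(B)=0, level(B)=1, enqueue
  process D: level=1
  process E: level=1
  process G: level=1
  process B: level=1
All levels: A:0, B:1, C:0, D:1, E:1, F:0, G:1, H:0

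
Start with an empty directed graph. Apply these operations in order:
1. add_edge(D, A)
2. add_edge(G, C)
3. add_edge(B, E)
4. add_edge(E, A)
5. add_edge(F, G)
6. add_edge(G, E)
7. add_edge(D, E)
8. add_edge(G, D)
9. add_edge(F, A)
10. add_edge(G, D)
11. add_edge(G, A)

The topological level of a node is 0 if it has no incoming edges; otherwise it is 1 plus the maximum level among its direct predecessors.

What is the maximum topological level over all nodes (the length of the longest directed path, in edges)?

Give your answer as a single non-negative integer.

Op 1: add_edge(D, A). Edges now: 1
Op 2: add_edge(G, C). Edges now: 2
Op 3: add_edge(B, E). Edges now: 3
Op 4: add_edge(E, A). Edges now: 4
Op 5: add_edge(F, G). Edges now: 5
Op 6: add_edge(G, E). Edges now: 6
Op 7: add_edge(D, E). Edges now: 7
Op 8: add_edge(G, D). Edges now: 8
Op 9: add_edge(F, A). Edges now: 9
Op 10: add_edge(G, D) (duplicate, no change). Edges now: 9
Op 11: add_edge(G, A). Edges now: 10
Compute levels (Kahn BFS):
  sources (in-degree 0): B, F
  process B: level=0
    B->E: in-degree(E)=2, level(E)>=1
  process F: level=0
    F->A: in-degree(A)=3, level(A)>=1
    F->G: in-degree(G)=0, level(G)=1, enqueue
  process G: level=1
    G->A: in-degree(A)=2, level(A)>=2
    G->C: in-degree(C)=0, level(C)=2, enqueue
    G->D: in-degree(D)=0, level(D)=2, enqueue
    G->E: in-degree(E)=1, level(E)>=2
  process C: level=2
  process D: level=2
    D->A: in-degree(A)=1, level(A)>=3
    D->E: in-degree(E)=0, level(E)=3, enqueue
  process E: level=3
    E->A: in-degree(A)=0, level(A)=4, enqueue
  process A: level=4
All levels: A:4, B:0, C:2, D:2, E:3, F:0, G:1
max level = 4

Answer: 4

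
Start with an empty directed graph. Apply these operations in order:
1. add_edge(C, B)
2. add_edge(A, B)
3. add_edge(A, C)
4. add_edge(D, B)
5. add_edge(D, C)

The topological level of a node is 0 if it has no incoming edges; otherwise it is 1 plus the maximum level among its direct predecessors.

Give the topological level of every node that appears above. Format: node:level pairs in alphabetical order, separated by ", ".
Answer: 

Answer: A:0, B:2, C:1, D:0

Derivation:
Op 1: add_edge(C, B). Edges now: 1
Op 2: add_edge(A, B). Edges now: 2
Op 3: add_edge(A, C). Edges now: 3
Op 4: add_edge(D, B). Edges now: 4
Op 5: add_edge(D, C). Edges now: 5
Compute levels (Kahn BFS):
  sources (in-degree 0): A, D
  process A: level=0
    A->B: in-degree(B)=2, level(B)>=1
    A->C: in-degree(C)=1, level(C)>=1
  process D: level=0
    D->B: in-degree(B)=1, level(B)>=1
    D->C: in-degree(C)=0, level(C)=1, enqueue
  process C: level=1
    C->B: in-degree(B)=0, level(B)=2, enqueue
  process B: level=2
All levels: A:0, B:2, C:1, D:0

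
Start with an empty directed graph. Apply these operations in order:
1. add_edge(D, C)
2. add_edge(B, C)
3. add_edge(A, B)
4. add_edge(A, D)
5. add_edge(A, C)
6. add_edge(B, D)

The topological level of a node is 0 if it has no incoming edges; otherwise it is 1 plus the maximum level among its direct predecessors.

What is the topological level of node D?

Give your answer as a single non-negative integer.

Op 1: add_edge(D, C). Edges now: 1
Op 2: add_edge(B, C). Edges now: 2
Op 3: add_edge(A, B). Edges now: 3
Op 4: add_edge(A, D). Edges now: 4
Op 5: add_edge(A, C). Edges now: 5
Op 6: add_edge(B, D). Edges now: 6
Compute levels (Kahn BFS):
  sources (in-degree 0): A
  process A: level=0
    A->B: in-degree(B)=0, level(B)=1, enqueue
    A->C: in-degree(C)=2, level(C)>=1
    A->D: in-degree(D)=1, level(D)>=1
  process B: level=1
    B->C: in-degree(C)=1, level(C)>=2
    B->D: in-degree(D)=0, level(D)=2, enqueue
  process D: level=2
    D->C: in-degree(C)=0, level(C)=3, enqueue
  process C: level=3
All levels: A:0, B:1, C:3, D:2
level(D) = 2

Answer: 2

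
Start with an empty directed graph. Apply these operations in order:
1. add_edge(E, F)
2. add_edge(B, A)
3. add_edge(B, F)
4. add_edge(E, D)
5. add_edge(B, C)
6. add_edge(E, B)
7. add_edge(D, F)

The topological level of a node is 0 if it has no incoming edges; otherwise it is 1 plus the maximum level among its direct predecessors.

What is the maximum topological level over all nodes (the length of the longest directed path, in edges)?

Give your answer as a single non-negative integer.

Answer: 2

Derivation:
Op 1: add_edge(E, F). Edges now: 1
Op 2: add_edge(B, A). Edges now: 2
Op 3: add_edge(B, F). Edges now: 3
Op 4: add_edge(E, D). Edges now: 4
Op 5: add_edge(B, C). Edges now: 5
Op 6: add_edge(E, B). Edges now: 6
Op 7: add_edge(D, F). Edges now: 7
Compute levels (Kahn BFS):
  sources (in-degree 0): E
  process E: level=0
    E->B: in-degree(B)=0, level(B)=1, enqueue
    E->D: in-degree(D)=0, level(D)=1, enqueue
    E->F: in-degree(F)=2, level(F)>=1
  process B: level=1
    B->A: in-degree(A)=0, level(A)=2, enqueue
    B->C: in-degree(C)=0, level(C)=2, enqueue
    B->F: in-degree(F)=1, level(F)>=2
  process D: level=1
    D->F: in-degree(F)=0, level(F)=2, enqueue
  process A: level=2
  process C: level=2
  process F: level=2
All levels: A:2, B:1, C:2, D:1, E:0, F:2
max level = 2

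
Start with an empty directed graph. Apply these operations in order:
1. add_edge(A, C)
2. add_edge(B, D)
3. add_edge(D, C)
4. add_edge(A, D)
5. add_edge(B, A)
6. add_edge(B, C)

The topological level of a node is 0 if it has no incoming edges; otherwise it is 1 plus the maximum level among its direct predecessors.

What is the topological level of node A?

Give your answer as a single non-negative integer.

Op 1: add_edge(A, C). Edges now: 1
Op 2: add_edge(B, D). Edges now: 2
Op 3: add_edge(D, C). Edges now: 3
Op 4: add_edge(A, D). Edges now: 4
Op 5: add_edge(B, A). Edges now: 5
Op 6: add_edge(B, C). Edges now: 6
Compute levels (Kahn BFS):
  sources (in-degree 0): B
  process B: level=0
    B->A: in-degree(A)=0, level(A)=1, enqueue
    B->C: in-degree(C)=2, level(C)>=1
    B->D: in-degree(D)=1, level(D)>=1
  process A: level=1
    A->C: in-degree(C)=1, level(C)>=2
    A->D: in-degree(D)=0, level(D)=2, enqueue
  process D: level=2
    D->C: in-degree(C)=0, level(C)=3, enqueue
  process C: level=3
All levels: A:1, B:0, C:3, D:2
level(A) = 1

Answer: 1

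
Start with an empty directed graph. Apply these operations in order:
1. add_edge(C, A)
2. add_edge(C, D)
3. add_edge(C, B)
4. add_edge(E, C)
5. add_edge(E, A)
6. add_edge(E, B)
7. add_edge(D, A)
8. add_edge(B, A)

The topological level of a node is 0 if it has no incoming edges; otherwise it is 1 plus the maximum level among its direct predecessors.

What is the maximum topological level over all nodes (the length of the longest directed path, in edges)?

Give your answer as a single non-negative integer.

Op 1: add_edge(C, A). Edges now: 1
Op 2: add_edge(C, D). Edges now: 2
Op 3: add_edge(C, B). Edges now: 3
Op 4: add_edge(E, C). Edges now: 4
Op 5: add_edge(E, A). Edges now: 5
Op 6: add_edge(E, B). Edges now: 6
Op 7: add_edge(D, A). Edges now: 7
Op 8: add_edge(B, A). Edges now: 8
Compute levels (Kahn BFS):
  sources (in-degree 0): E
  process E: level=0
    E->A: in-degree(A)=3, level(A)>=1
    E->B: in-degree(B)=1, level(B)>=1
    E->C: in-degree(C)=0, level(C)=1, enqueue
  process C: level=1
    C->A: in-degree(A)=2, level(A)>=2
    C->B: in-degree(B)=0, level(B)=2, enqueue
    C->D: in-degree(D)=0, level(D)=2, enqueue
  process B: level=2
    B->A: in-degree(A)=1, level(A)>=3
  process D: level=2
    D->A: in-degree(A)=0, level(A)=3, enqueue
  process A: level=3
All levels: A:3, B:2, C:1, D:2, E:0
max level = 3

Answer: 3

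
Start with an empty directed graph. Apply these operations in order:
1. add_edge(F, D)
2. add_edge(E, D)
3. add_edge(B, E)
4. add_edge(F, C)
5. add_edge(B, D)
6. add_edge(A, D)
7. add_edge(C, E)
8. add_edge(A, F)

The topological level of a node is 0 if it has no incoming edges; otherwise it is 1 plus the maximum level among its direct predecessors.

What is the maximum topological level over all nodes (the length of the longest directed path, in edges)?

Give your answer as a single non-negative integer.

Op 1: add_edge(F, D). Edges now: 1
Op 2: add_edge(E, D). Edges now: 2
Op 3: add_edge(B, E). Edges now: 3
Op 4: add_edge(F, C). Edges now: 4
Op 5: add_edge(B, D). Edges now: 5
Op 6: add_edge(A, D). Edges now: 6
Op 7: add_edge(C, E). Edges now: 7
Op 8: add_edge(A, F). Edges now: 8
Compute levels (Kahn BFS):
  sources (in-degree 0): A, B
  process A: level=0
    A->D: in-degree(D)=3, level(D)>=1
    A->F: in-degree(F)=0, level(F)=1, enqueue
  process B: level=0
    B->D: in-degree(D)=2, level(D)>=1
    B->E: in-degree(E)=1, level(E)>=1
  process F: level=1
    F->C: in-degree(C)=0, level(C)=2, enqueue
    F->D: in-degree(D)=1, level(D)>=2
  process C: level=2
    C->E: in-degree(E)=0, level(E)=3, enqueue
  process E: level=3
    E->D: in-degree(D)=0, level(D)=4, enqueue
  process D: level=4
All levels: A:0, B:0, C:2, D:4, E:3, F:1
max level = 4

Answer: 4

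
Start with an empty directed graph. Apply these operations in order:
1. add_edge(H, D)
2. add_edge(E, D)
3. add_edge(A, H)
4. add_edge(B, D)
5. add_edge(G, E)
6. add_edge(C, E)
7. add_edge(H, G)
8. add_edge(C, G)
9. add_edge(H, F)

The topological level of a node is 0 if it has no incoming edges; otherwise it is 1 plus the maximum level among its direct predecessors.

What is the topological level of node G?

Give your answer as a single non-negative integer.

Answer: 2

Derivation:
Op 1: add_edge(H, D). Edges now: 1
Op 2: add_edge(E, D). Edges now: 2
Op 3: add_edge(A, H). Edges now: 3
Op 4: add_edge(B, D). Edges now: 4
Op 5: add_edge(G, E). Edges now: 5
Op 6: add_edge(C, E). Edges now: 6
Op 7: add_edge(H, G). Edges now: 7
Op 8: add_edge(C, G). Edges now: 8
Op 9: add_edge(H, F). Edges now: 9
Compute levels (Kahn BFS):
  sources (in-degree 0): A, B, C
  process A: level=0
    A->H: in-degree(H)=0, level(H)=1, enqueue
  process B: level=0
    B->D: in-degree(D)=2, level(D)>=1
  process C: level=0
    C->E: in-degree(E)=1, level(E)>=1
    C->G: in-degree(G)=1, level(G)>=1
  process H: level=1
    H->D: in-degree(D)=1, level(D)>=2
    H->F: in-degree(F)=0, level(F)=2, enqueue
    H->G: in-degree(G)=0, level(G)=2, enqueue
  process F: level=2
  process G: level=2
    G->E: in-degree(E)=0, level(E)=3, enqueue
  process E: level=3
    E->D: in-degree(D)=0, level(D)=4, enqueue
  process D: level=4
All levels: A:0, B:0, C:0, D:4, E:3, F:2, G:2, H:1
level(G) = 2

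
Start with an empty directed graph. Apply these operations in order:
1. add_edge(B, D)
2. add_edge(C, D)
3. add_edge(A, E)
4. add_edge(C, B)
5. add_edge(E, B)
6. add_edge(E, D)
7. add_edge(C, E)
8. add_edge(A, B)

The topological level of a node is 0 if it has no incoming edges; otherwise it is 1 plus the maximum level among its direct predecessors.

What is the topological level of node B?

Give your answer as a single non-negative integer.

Op 1: add_edge(B, D). Edges now: 1
Op 2: add_edge(C, D). Edges now: 2
Op 3: add_edge(A, E). Edges now: 3
Op 4: add_edge(C, B). Edges now: 4
Op 5: add_edge(E, B). Edges now: 5
Op 6: add_edge(E, D). Edges now: 6
Op 7: add_edge(C, E). Edges now: 7
Op 8: add_edge(A, B). Edges now: 8
Compute levels (Kahn BFS):
  sources (in-degree 0): A, C
  process A: level=0
    A->B: in-degree(B)=2, level(B)>=1
    A->E: in-degree(E)=1, level(E)>=1
  process C: level=0
    C->B: in-degree(B)=1, level(B)>=1
    C->D: in-degree(D)=2, level(D)>=1
    C->E: in-degree(E)=0, level(E)=1, enqueue
  process E: level=1
    E->B: in-degree(B)=0, level(B)=2, enqueue
    E->D: in-degree(D)=1, level(D)>=2
  process B: level=2
    B->D: in-degree(D)=0, level(D)=3, enqueue
  process D: level=3
All levels: A:0, B:2, C:0, D:3, E:1
level(B) = 2

Answer: 2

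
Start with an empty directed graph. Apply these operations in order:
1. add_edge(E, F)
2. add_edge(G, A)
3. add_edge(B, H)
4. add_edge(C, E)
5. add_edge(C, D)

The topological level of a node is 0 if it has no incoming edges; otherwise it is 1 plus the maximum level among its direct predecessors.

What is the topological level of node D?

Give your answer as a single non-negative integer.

Op 1: add_edge(E, F). Edges now: 1
Op 2: add_edge(G, A). Edges now: 2
Op 3: add_edge(B, H). Edges now: 3
Op 4: add_edge(C, E). Edges now: 4
Op 5: add_edge(C, D). Edges now: 5
Compute levels (Kahn BFS):
  sources (in-degree 0): B, C, G
  process B: level=0
    B->H: in-degree(H)=0, level(H)=1, enqueue
  process C: level=0
    C->D: in-degree(D)=0, level(D)=1, enqueue
    C->E: in-degree(E)=0, level(E)=1, enqueue
  process G: level=0
    G->A: in-degree(A)=0, level(A)=1, enqueue
  process H: level=1
  process D: level=1
  process E: level=1
    E->F: in-degree(F)=0, level(F)=2, enqueue
  process A: level=1
  process F: level=2
All levels: A:1, B:0, C:0, D:1, E:1, F:2, G:0, H:1
level(D) = 1

Answer: 1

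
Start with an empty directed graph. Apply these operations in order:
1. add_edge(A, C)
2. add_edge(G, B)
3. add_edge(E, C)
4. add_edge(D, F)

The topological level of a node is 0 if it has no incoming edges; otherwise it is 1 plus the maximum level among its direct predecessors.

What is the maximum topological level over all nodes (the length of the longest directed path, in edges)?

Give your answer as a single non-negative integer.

Answer: 1

Derivation:
Op 1: add_edge(A, C). Edges now: 1
Op 2: add_edge(G, B). Edges now: 2
Op 3: add_edge(E, C). Edges now: 3
Op 4: add_edge(D, F). Edges now: 4
Compute levels (Kahn BFS):
  sources (in-degree 0): A, D, E, G
  process A: level=0
    A->C: in-degree(C)=1, level(C)>=1
  process D: level=0
    D->F: in-degree(F)=0, level(F)=1, enqueue
  process E: level=0
    E->C: in-degree(C)=0, level(C)=1, enqueue
  process G: level=0
    G->B: in-degree(B)=0, level(B)=1, enqueue
  process F: level=1
  process C: level=1
  process B: level=1
All levels: A:0, B:1, C:1, D:0, E:0, F:1, G:0
max level = 1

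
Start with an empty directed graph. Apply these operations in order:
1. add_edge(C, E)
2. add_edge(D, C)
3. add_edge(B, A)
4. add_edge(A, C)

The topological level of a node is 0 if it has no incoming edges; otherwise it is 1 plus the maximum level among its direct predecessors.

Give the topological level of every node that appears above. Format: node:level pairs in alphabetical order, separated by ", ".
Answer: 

Op 1: add_edge(C, E). Edges now: 1
Op 2: add_edge(D, C). Edges now: 2
Op 3: add_edge(B, A). Edges now: 3
Op 4: add_edge(A, C). Edges now: 4
Compute levels (Kahn BFS):
  sources (in-degree 0): B, D
  process B: level=0
    B->A: in-degree(A)=0, level(A)=1, enqueue
  process D: level=0
    D->C: in-degree(C)=1, level(C)>=1
  process A: level=1
    A->C: in-degree(C)=0, level(C)=2, enqueue
  process C: level=2
    C->E: in-degree(E)=0, level(E)=3, enqueue
  process E: level=3
All levels: A:1, B:0, C:2, D:0, E:3

Answer: A:1, B:0, C:2, D:0, E:3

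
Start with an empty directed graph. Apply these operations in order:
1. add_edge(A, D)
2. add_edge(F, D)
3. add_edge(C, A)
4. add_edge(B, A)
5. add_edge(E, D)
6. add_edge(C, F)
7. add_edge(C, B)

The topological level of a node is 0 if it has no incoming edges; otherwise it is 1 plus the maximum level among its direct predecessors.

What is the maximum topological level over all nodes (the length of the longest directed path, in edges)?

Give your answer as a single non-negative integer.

Answer: 3

Derivation:
Op 1: add_edge(A, D). Edges now: 1
Op 2: add_edge(F, D). Edges now: 2
Op 3: add_edge(C, A). Edges now: 3
Op 4: add_edge(B, A). Edges now: 4
Op 5: add_edge(E, D). Edges now: 5
Op 6: add_edge(C, F). Edges now: 6
Op 7: add_edge(C, B). Edges now: 7
Compute levels (Kahn BFS):
  sources (in-degree 0): C, E
  process C: level=0
    C->A: in-degree(A)=1, level(A)>=1
    C->B: in-degree(B)=0, level(B)=1, enqueue
    C->F: in-degree(F)=0, level(F)=1, enqueue
  process E: level=0
    E->D: in-degree(D)=2, level(D)>=1
  process B: level=1
    B->A: in-degree(A)=0, level(A)=2, enqueue
  process F: level=1
    F->D: in-degree(D)=1, level(D)>=2
  process A: level=2
    A->D: in-degree(D)=0, level(D)=3, enqueue
  process D: level=3
All levels: A:2, B:1, C:0, D:3, E:0, F:1
max level = 3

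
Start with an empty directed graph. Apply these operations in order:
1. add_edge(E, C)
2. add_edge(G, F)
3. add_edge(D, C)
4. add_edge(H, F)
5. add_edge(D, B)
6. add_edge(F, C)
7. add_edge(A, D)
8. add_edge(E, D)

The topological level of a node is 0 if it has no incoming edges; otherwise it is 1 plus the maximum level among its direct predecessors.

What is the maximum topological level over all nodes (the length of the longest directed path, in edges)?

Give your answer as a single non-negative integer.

Answer: 2

Derivation:
Op 1: add_edge(E, C). Edges now: 1
Op 2: add_edge(G, F). Edges now: 2
Op 3: add_edge(D, C). Edges now: 3
Op 4: add_edge(H, F). Edges now: 4
Op 5: add_edge(D, B). Edges now: 5
Op 6: add_edge(F, C). Edges now: 6
Op 7: add_edge(A, D). Edges now: 7
Op 8: add_edge(E, D). Edges now: 8
Compute levels (Kahn BFS):
  sources (in-degree 0): A, E, G, H
  process A: level=0
    A->D: in-degree(D)=1, level(D)>=1
  process E: level=0
    E->C: in-degree(C)=2, level(C)>=1
    E->D: in-degree(D)=0, level(D)=1, enqueue
  process G: level=0
    G->F: in-degree(F)=1, level(F)>=1
  process H: level=0
    H->F: in-degree(F)=0, level(F)=1, enqueue
  process D: level=1
    D->B: in-degree(B)=0, level(B)=2, enqueue
    D->C: in-degree(C)=1, level(C)>=2
  process F: level=1
    F->C: in-degree(C)=0, level(C)=2, enqueue
  process B: level=2
  process C: level=2
All levels: A:0, B:2, C:2, D:1, E:0, F:1, G:0, H:0
max level = 2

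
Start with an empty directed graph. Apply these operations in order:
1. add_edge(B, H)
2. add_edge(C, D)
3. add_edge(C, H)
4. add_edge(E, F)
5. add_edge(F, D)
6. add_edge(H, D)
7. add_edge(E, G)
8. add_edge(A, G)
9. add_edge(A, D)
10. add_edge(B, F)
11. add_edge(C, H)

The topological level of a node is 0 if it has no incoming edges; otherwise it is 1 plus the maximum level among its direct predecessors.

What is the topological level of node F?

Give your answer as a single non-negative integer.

Answer: 1

Derivation:
Op 1: add_edge(B, H). Edges now: 1
Op 2: add_edge(C, D). Edges now: 2
Op 3: add_edge(C, H). Edges now: 3
Op 4: add_edge(E, F). Edges now: 4
Op 5: add_edge(F, D). Edges now: 5
Op 6: add_edge(H, D). Edges now: 6
Op 7: add_edge(E, G). Edges now: 7
Op 8: add_edge(A, G). Edges now: 8
Op 9: add_edge(A, D). Edges now: 9
Op 10: add_edge(B, F). Edges now: 10
Op 11: add_edge(C, H) (duplicate, no change). Edges now: 10
Compute levels (Kahn BFS):
  sources (in-degree 0): A, B, C, E
  process A: level=0
    A->D: in-degree(D)=3, level(D)>=1
    A->G: in-degree(G)=1, level(G)>=1
  process B: level=0
    B->F: in-degree(F)=1, level(F)>=1
    B->H: in-degree(H)=1, level(H)>=1
  process C: level=0
    C->D: in-degree(D)=2, level(D)>=1
    C->H: in-degree(H)=0, level(H)=1, enqueue
  process E: level=0
    E->F: in-degree(F)=0, level(F)=1, enqueue
    E->G: in-degree(G)=0, level(G)=1, enqueue
  process H: level=1
    H->D: in-degree(D)=1, level(D)>=2
  process F: level=1
    F->D: in-degree(D)=0, level(D)=2, enqueue
  process G: level=1
  process D: level=2
All levels: A:0, B:0, C:0, D:2, E:0, F:1, G:1, H:1
level(F) = 1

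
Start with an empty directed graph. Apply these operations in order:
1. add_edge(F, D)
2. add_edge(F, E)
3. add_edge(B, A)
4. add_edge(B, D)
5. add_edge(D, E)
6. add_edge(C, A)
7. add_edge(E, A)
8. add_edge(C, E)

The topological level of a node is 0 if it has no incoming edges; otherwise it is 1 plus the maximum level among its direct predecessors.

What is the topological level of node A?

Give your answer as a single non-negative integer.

Op 1: add_edge(F, D). Edges now: 1
Op 2: add_edge(F, E). Edges now: 2
Op 3: add_edge(B, A). Edges now: 3
Op 4: add_edge(B, D). Edges now: 4
Op 5: add_edge(D, E). Edges now: 5
Op 6: add_edge(C, A). Edges now: 6
Op 7: add_edge(E, A). Edges now: 7
Op 8: add_edge(C, E). Edges now: 8
Compute levels (Kahn BFS):
  sources (in-degree 0): B, C, F
  process B: level=0
    B->A: in-degree(A)=2, level(A)>=1
    B->D: in-degree(D)=1, level(D)>=1
  process C: level=0
    C->A: in-degree(A)=1, level(A)>=1
    C->E: in-degree(E)=2, level(E)>=1
  process F: level=0
    F->D: in-degree(D)=0, level(D)=1, enqueue
    F->E: in-degree(E)=1, level(E)>=1
  process D: level=1
    D->E: in-degree(E)=0, level(E)=2, enqueue
  process E: level=2
    E->A: in-degree(A)=0, level(A)=3, enqueue
  process A: level=3
All levels: A:3, B:0, C:0, D:1, E:2, F:0
level(A) = 3

Answer: 3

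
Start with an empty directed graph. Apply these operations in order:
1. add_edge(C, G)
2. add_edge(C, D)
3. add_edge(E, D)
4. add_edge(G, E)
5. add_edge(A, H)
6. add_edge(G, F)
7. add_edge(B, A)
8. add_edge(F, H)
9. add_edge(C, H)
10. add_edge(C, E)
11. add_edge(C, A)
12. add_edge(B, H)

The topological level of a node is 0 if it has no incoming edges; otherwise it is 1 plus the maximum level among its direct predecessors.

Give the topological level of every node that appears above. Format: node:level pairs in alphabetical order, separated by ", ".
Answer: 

Answer: A:1, B:0, C:0, D:3, E:2, F:2, G:1, H:3

Derivation:
Op 1: add_edge(C, G). Edges now: 1
Op 2: add_edge(C, D). Edges now: 2
Op 3: add_edge(E, D). Edges now: 3
Op 4: add_edge(G, E). Edges now: 4
Op 5: add_edge(A, H). Edges now: 5
Op 6: add_edge(G, F). Edges now: 6
Op 7: add_edge(B, A). Edges now: 7
Op 8: add_edge(F, H). Edges now: 8
Op 9: add_edge(C, H). Edges now: 9
Op 10: add_edge(C, E). Edges now: 10
Op 11: add_edge(C, A). Edges now: 11
Op 12: add_edge(B, H). Edges now: 12
Compute levels (Kahn BFS):
  sources (in-degree 0): B, C
  process B: level=0
    B->A: in-degree(A)=1, level(A)>=1
    B->H: in-degree(H)=3, level(H)>=1
  process C: level=0
    C->A: in-degree(A)=0, level(A)=1, enqueue
    C->D: in-degree(D)=1, level(D)>=1
    C->E: in-degree(E)=1, level(E)>=1
    C->G: in-degree(G)=0, level(G)=1, enqueue
    C->H: in-degree(H)=2, level(H)>=1
  process A: level=1
    A->H: in-degree(H)=1, level(H)>=2
  process G: level=1
    G->E: in-degree(E)=0, level(E)=2, enqueue
    G->F: in-degree(F)=0, level(F)=2, enqueue
  process E: level=2
    E->D: in-degree(D)=0, level(D)=3, enqueue
  process F: level=2
    F->H: in-degree(H)=0, level(H)=3, enqueue
  process D: level=3
  process H: level=3
All levels: A:1, B:0, C:0, D:3, E:2, F:2, G:1, H:3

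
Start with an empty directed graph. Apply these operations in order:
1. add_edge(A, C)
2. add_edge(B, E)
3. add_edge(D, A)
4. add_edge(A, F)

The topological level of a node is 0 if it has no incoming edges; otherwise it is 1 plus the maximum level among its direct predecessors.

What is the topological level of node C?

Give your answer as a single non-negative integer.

Op 1: add_edge(A, C). Edges now: 1
Op 2: add_edge(B, E). Edges now: 2
Op 3: add_edge(D, A). Edges now: 3
Op 4: add_edge(A, F). Edges now: 4
Compute levels (Kahn BFS):
  sources (in-degree 0): B, D
  process B: level=0
    B->E: in-degree(E)=0, level(E)=1, enqueue
  process D: level=0
    D->A: in-degree(A)=0, level(A)=1, enqueue
  process E: level=1
  process A: level=1
    A->C: in-degree(C)=0, level(C)=2, enqueue
    A->F: in-degree(F)=0, level(F)=2, enqueue
  process C: level=2
  process F: level=2
All levels: A:1, B:0, C:2, D:0, E:1, F:2
level(C) = 2

Answer: 2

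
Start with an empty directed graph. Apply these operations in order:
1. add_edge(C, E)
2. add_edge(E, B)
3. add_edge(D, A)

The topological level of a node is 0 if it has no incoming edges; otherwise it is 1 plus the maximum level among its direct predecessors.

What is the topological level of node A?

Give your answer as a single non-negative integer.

Answer: 1

Derivation:
Op 1: add_edge(C, E). Edges now: 1
Op 2: add_edge(E, B). Edges now: 2
Op 3: add_edge(D, A). Edges now: 3
Compute levels (Kahn BFS):
  sources (in-degree 0): C, D
  process C: level=0
    C->E: in-degree(E)=0, level(E)=1, enqueue
  process D: level=0
    D->A: in-degree(A)=0, level(A)=1, enqueue
  process E: level=1
    E->B: in-degree(B)=0, level(B)=2, enqueue
  process A: level=1
  process B: level=2
All levels: A:1, B:2, C:0, D:0, E:1
level(A) = 1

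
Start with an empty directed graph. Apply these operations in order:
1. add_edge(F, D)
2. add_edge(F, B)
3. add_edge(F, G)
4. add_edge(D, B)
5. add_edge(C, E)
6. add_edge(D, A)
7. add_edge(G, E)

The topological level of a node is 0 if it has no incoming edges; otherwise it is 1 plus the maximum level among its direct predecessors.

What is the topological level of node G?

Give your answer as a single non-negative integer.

Op 1: add_edge(F, D). Edges now: 1
Op 2: add_edge(F, B). Edges now: 2
Op 3: add_edge(F, G). Edges now: 3
Op 4: add_edge(D, B). Edges now: 4
Op 5: add_edge(C, E). Edges now: 5
Op 6: add_edge(D, A). Edges now: 6
Op 7: add_edge(G, E). Edges now: 7
Compute levels (Kahn BFS):
  sources (in-degree 0): C, F
  process C: level=0
    C->E: in-degree(E)=1, level(E)>=1
  process F: level=0
    F->B: in-degree(B)=1, level(B)>=1
    F->D: in-degree(D)=0, level(D)=1, enqueue
    F->G: in-degree(G)=0, level(G)=1, enqueue
  process D: level=1
    D->A: in-degree(A)=0, level(A)=2, enqueue
    D->B: in-degree(B)=0, level(B)=2, enqueue
  process G: level=1
    G->E: in-degree(E)=0, level(E)=2, enqueue
  process A: level=2
  process B: level=2
  process E: level=2
All levels: A:2, B:2, C:0, D:1, E:2, F:0, G:1
level(G) = 1

Answer: 1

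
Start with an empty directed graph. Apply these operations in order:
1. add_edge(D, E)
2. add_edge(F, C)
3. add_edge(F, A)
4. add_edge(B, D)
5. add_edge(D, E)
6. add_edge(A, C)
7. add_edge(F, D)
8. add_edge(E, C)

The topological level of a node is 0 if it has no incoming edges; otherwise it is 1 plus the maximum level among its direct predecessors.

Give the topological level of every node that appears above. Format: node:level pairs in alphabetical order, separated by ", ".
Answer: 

Op 1: add_edge(D, E). Edges now: 1
Op 2: add_edge(F, C). Edges now: 2
Op 3: add_edge(F, A). Edges now: 3
Op 4: add_edge(B, D). Edges now: 4
Op 5: add_edge(D, E) (duplicate, no change). Edges now: 4
Op 6: add_edge(A, C). Edges now: 5
Op 7: add_edge(F, D). Edges now: 6
Op 8: add_edge(E, C). Edges now: 7
Compute levels (Kahn BFS):
  sources (in-degree 0): B, F
  process B: level=0
    B->D: in-degree(D)=1, level(D)>=1
  process F: level=0
    F->A: in-degree(A)=0, level(A)=1, enqueue
    F->C: in-degree(C)=2, level(C)>=1
    F->D: in-degree(D)=0, level(D)=1, enqueue
  process A: level=1
    A->C: in-degree(C)=1, level(C)>=2
  process D: level=1
    D->E: in-degree(E)=0, level(E)=2, enqueue
  process E: level=2
    E->C: in-degree(C)=0, level(C)=3, enqueue
  process C: level=3
All levels: A:1, B:0, C:3, D:1, E:2, F:0

Answer: A:1, B:0, C:3, D:1, E:2, F:0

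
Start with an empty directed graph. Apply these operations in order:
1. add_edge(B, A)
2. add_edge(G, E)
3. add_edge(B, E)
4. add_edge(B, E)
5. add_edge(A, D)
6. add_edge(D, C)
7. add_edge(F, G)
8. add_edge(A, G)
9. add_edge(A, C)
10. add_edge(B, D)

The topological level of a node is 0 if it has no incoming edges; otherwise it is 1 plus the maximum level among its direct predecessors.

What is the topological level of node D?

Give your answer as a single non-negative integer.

Op 1: add_edge(B, A). Edges now: 1
Op 2: add_edge(G, E). Edges now: 2
Op 3: add_edge(B, E). Edges now: 3
Op 4: add_edge(B, E) (duplicate, no change). Edges now: 3
Op 5: add_edge(A, D). Edges now: 4
Op 6: add_edge(D, C). Edges now: 5
Op 7: add_edge(F, G). Edges now: 6
Op 8: add_edge(A, G). Edges now: 7
Op 9: add_edge(A, C). Edges now: 8
Op 10: add_edge(B, D). Edges now: 9
Compute levels (Kahn BFS):
  sources (in-degree 0): B, F
  process B: level=0
    B->A: in-degree(A)=0, level(A)=1, enqueue
    B->D: in-degree(D)=1, level(D)>=1
    B->E: in-degree(E)=1, level(E)>=1
  process F: level=0
    F->G: in-degree(G)=1, level(G)>=1
  process A: level=1
    A->C: in-degree(C)=1, level(C)>=2
    A->D: in-degree(D)=0, level(D)=2, enqueue
    A->G: in-degree(G)=0, level(G)=2, enqueue
  process D: level=2
    D->C: in-degree(C)=0, level(C)=3, enqueue
  process G: level=2
    G->E: in-degree(E)=0, level(E)=3, enqueue
  process C: level=3
  process E: level=3
All levels: A:1, B:0, C:3, D:2, E:3, F:0, G:2
level(D) = 2

Answer: 2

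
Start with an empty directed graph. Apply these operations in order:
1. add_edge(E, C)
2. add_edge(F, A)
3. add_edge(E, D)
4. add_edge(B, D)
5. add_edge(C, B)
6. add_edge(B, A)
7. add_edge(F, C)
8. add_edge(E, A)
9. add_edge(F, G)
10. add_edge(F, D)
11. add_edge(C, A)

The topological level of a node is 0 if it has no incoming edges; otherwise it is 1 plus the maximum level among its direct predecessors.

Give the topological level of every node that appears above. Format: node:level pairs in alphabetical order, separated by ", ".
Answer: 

Answer: A:3, B:2, C:1, D:3, E:0, F:0, G:1

Derivation:
Op 1: add_edge(E, C). Edges now: 1
Op 2: add_edge(F, A). Edges now: 2
Op 3: add_edge(E, D). Edges now: 3
Op 4: add_edge(B, D). Edges now: 4
Op 5: add_edge(C, B). Edges now: 5
Op 6: add_edge(B, A). Edges now: 6
Op 7: add_edge(F, C). Edges now: 7
Op 8: add_edge(E, A). Edges now: 8
Op 9: add_edge(F, G). Edges now: 9
Op 10: add_edge(F, D). Edges now: 10
Op 11: add_edge(C, A). Edges now: 11
Compute levels (Kahn BFS):
  sources (in-degree 0): E, F
  process E: level=0
    E->A: in-degree(A)=3, level(A)>=1
    E->C: in-degree(C)=1, level(C)>=1
    E->D: in-degree(D)=2, level(D)>=1
  process F: level=0
    F->A: in-degree(A)=2, level(A)>=1
    F->C: in-degree(C)=0, level(C)=1, enqueue
    F->D: in-degree(D)=1, level(D)>=1
    F->G: in-degree(G)=0, level(G)=1, enqueue
  process C: level=1
    C->A: in-degree(A)=1, level(A)>=2
    C->B: in-degree(B)=0, level(B)=2, enqueue
  process G: level=1
  process B: level=2
    B->A: in-degree(A)=0, level(A)=3, enqueue
    B->D: in-degree(D)=0, level(D)=3, enqueue
  process A: level=3
  process D: level=3
All levels: A:3, B:2, C:1, D:3, E:0, F:0, G:1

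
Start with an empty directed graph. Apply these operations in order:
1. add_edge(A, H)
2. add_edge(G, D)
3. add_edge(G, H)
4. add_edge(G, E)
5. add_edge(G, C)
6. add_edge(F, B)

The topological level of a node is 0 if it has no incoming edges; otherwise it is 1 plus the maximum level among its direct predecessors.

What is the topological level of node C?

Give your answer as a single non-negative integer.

Op 1: add_edge(A, H). Edges now: 1
Op 2: add_edge(G, D). Edges now: 2
Op 3: add_edge(G, H). Edges now: 3
Op 4: add_edge(G, E). Edges now: 4
Op 5: add_edge(G, C). Edges now: 5
Op 6: add_edge(F, B). Edges now: 6
Compute levels (Kahn BFS):
  sources (in-degree 0): A, F, G
  process A: level=0
    A->H: in-degree(H)=1, level(H)>=1
  process F: level=0
    F->B: in-degree(B)=0, level(B)=1, enqueue
  process G: level=0
    G->C: in-degree(C)=0, level(C)=1, enqueue
    G->D: in-degree(D)=0, level(D)=1, enqueue
    G->E: in-degree(E)=0, level(E)=1, enqueue
    G->H: in-degree(H)=0, level(H)=1, enqueue
  process B: level=1
  process C: level=1
  process D: level=1
  process E: level=1
  process H: level=1
All levels: A:0, B:1, C:1, D:1, E:1, F:0, G:0, H:1
level(C) = 1

Answer: 1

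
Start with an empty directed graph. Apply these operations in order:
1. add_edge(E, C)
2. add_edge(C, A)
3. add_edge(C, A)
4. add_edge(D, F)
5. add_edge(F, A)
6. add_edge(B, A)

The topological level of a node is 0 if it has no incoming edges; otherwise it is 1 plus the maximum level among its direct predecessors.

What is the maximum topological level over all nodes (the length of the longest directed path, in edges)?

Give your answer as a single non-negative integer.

Answer: 2

Derivation:
Op 1: add_edge(E, C). Edges now: 1
Op 2: add_edge(C, A). Edges now: 2
Op 3: add_edge(C, A) (duplicate, no change). Edges now: 2
Op 4: add_edge(D, F). Edges now: 3
Op 5: add_edge(F, A). Edges now: 4
Op 6: add_edge(B, A). Edges now: 5
Compute levels (Kahn BFS):
  sources (in-degree 0): B, D, E
  process B: level=0
    B->A: in-degree(A)=2, level(A)>=1
  process D: level=0
    D->F: in-degree(F)=0, level(F)=1, enqueue
  process E: level=0
    E->C: in-degree(C)=0, level(C)=1, enqueue
  process F: level=1
    F->A: in-degree(A)=1, level(A)>=2
  process C: level=1
    C->A: in-degree(A)=0, level(A)=2, enqueue
  process A: level=2
All levels: A:2, B:0, C:1, D:0, E:0, F:1
max level = 2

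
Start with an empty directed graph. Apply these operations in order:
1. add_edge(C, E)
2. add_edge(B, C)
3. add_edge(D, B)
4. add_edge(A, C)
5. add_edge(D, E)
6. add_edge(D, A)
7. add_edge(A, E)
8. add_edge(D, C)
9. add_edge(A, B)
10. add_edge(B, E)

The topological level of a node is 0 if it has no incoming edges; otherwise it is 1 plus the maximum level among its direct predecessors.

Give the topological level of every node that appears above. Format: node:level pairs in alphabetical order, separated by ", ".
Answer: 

Answer: A:1, B:2, C:3, D:0, E:4

Derivation:
Op 1: add_edge(C, E). Edges now: 1
Op 2: add_edge(B, C). Edges now: 2
Op 3: add_edge(D, B). Edges now: 3
Op 4: add_edge(A, C). Edges now: 4
Op 5: add_edge(D, E). Edges now: 5
Op 6: add_edge(D, A). Edges now: 6
Op 7: add_edge(A, E). Edges now: 7
Op 8: add_edge(D, C). Edges now: 8
Op 9: add_edge(A, B). Edges now: 9
Op 10: add_edge(B, E). Edges now: 10
Compute levels (Kahn BFS):
  sources (in-degree 0): D
  process D: level=0
    D->A: in-degree(A)=0, level(A)=1, enqueue
    D->B: in-degree(B)=1, level(B)>=1
    D->C: in-degree(C)=2, level(C)>=1
    D->E: in-degree(E)=3, level(E)>=1
  process A: level=1
    A->B: in-degree(B)=0, level(B)=2, enqueue
    A->C: in-degree(C)=1, level(C)>=2
    A->E: in-degree(E)=2, level(E)>=2
  process B: level=2
    B->C: in-degree(C)=0, level(C)=3, enqueue
    B->E: in-degree(E)=1, level(E)>=3
  process C: level=3
    C->E: in-degree(E)=0, level(E)=4, enqueue
  process E: level=4
All levels: A:1, B:2, C:3, D:0, E:4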